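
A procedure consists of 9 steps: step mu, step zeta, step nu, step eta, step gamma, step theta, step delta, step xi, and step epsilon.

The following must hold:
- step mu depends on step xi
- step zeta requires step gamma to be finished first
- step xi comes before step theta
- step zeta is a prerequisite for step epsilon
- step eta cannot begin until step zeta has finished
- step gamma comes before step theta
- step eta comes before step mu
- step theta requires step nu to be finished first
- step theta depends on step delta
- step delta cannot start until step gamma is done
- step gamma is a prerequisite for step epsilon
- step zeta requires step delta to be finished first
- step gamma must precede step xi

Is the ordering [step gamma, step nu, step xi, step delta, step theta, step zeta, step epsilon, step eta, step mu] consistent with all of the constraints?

Yes

Checking each listed constraint against this order: for instance, step gamma is in position 1 and step epsilon in position 7, so that constraint holds — and the remaining constraints check out the same way.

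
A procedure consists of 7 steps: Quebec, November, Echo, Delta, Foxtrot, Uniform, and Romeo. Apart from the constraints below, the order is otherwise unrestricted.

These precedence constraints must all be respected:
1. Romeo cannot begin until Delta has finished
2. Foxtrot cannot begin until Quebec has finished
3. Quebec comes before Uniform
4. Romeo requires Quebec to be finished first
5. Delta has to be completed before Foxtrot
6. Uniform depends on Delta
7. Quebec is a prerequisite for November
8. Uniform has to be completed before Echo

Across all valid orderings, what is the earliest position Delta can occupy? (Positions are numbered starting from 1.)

Nothing is required before Delta; it can be the very first step.

1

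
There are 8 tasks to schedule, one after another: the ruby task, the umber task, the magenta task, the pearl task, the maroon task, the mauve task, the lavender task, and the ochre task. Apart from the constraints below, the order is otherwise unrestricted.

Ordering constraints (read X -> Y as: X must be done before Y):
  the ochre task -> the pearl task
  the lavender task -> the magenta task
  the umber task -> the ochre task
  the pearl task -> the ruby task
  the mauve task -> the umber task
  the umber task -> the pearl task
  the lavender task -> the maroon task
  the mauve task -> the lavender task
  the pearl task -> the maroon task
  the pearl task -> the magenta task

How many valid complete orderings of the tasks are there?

The mauve task is the only task with nothing required before it, so every ordering starts there.
Enumerating by repeatedly choosing an available task (one whose prerequisites are all placed) gives 26 distinct complete orderings.

26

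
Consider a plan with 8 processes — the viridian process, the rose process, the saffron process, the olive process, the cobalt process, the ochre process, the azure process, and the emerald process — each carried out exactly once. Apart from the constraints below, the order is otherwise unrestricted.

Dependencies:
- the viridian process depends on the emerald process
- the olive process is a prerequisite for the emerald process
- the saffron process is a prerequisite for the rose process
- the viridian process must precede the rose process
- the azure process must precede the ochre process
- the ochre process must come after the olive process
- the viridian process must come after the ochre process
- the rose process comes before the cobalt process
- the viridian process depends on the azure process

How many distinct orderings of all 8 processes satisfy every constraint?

30

3 processes have no prerequisites (the saffron process, the olive process, the azure process), so any of them could come first.
Counting all ways to extend the partial order to a total order gives 30.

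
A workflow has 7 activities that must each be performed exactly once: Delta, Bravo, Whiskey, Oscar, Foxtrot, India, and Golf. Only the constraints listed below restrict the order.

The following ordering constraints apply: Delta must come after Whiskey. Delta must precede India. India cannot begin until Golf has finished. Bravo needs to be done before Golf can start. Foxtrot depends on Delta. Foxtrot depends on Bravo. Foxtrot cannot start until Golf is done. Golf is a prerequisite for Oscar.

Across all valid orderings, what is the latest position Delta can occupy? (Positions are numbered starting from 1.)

5

The activities that are forced after Delta, directly or by a chain of constraints, are Foxtrot, India. That's 2 activities.
With 2 mandatory successors out of 7 activities total, the latest slot for Delta is 7−2 = 5, and it's reachable by doing all non-successors before Delta.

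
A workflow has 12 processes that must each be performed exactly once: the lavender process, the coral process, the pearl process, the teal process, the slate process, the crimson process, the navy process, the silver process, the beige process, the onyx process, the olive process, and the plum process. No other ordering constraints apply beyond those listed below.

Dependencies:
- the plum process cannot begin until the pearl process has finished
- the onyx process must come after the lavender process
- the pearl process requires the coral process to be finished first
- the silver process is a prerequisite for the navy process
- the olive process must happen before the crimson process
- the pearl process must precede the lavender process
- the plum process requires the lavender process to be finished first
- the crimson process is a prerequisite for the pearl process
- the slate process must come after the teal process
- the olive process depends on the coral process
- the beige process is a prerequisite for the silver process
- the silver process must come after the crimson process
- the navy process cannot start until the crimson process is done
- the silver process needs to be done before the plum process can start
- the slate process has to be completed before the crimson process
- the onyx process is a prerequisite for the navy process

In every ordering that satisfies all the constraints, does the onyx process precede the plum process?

The onyx process and the plum process are not related by any chain of constraints.
There exist valid orderings with the plum process before the onyx process, so the onyx process is not required to come first.

No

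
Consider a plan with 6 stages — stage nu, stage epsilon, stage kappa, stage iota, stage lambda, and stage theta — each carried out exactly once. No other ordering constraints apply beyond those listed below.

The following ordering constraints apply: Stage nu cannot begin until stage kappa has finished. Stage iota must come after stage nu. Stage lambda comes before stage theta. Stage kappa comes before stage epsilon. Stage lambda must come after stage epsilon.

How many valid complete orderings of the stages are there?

Stage kappa is the only stage with nothing required before it, so every ordering starts there.
Counting all ways to extend the partial order to a total order gives 10.

10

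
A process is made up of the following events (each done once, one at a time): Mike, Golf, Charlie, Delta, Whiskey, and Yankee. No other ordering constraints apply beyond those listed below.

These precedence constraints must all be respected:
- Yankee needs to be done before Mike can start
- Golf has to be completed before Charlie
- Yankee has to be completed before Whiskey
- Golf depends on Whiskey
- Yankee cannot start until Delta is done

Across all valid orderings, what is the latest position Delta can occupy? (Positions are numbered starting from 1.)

1

The events that are forced after Delta, directly or by a chain of constraints, are Mike, Golf, Charlie, Whiskey, Yankee. That's 5 events.
With 5 mandatory successors out of 6 events total, the latest slot for Delta is 6−5 = 1, and it's reachable by doing all non-successors before Delta.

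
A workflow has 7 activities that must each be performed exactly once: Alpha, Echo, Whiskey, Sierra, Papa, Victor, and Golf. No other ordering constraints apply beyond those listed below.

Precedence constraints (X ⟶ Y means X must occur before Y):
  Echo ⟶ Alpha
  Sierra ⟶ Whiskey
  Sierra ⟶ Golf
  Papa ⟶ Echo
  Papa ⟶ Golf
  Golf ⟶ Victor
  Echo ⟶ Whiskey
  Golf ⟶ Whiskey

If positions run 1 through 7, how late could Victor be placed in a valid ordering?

No constraint forces any activity after Victor, so it can be placed last, in position 7.

7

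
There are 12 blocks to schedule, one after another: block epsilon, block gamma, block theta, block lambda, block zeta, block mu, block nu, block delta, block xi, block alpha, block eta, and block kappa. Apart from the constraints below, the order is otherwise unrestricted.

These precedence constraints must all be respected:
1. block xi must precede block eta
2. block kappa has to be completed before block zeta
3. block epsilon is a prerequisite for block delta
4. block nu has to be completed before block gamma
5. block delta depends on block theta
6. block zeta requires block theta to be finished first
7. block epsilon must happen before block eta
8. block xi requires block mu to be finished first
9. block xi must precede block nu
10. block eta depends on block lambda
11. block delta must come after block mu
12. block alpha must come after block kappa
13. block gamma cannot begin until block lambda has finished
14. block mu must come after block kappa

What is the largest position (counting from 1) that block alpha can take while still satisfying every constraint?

Nothing depends on block alpha, so it can be the final block, position 12.

12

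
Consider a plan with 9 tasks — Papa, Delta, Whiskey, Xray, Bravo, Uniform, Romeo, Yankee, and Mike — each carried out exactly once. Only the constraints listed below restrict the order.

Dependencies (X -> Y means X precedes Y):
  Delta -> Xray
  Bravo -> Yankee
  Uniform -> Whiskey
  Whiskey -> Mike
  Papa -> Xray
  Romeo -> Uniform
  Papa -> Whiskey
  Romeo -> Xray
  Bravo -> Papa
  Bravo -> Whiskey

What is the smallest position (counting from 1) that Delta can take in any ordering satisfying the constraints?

No constraint forces any other task before Delta, so it can be placed first.

1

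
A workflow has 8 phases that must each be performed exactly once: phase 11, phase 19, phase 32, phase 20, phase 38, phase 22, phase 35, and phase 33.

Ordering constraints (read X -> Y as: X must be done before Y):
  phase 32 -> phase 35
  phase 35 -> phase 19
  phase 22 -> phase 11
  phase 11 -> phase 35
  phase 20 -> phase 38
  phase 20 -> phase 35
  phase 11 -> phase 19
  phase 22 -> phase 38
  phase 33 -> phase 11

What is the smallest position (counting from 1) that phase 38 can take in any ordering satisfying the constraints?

3

Every phase that must precede phase 38 has to come before it. Tracing all chains that end at phase 38, those phases are: phase 20, phase 22 — 2 in total.
So at minimum 2 phases come before phase 38, putting phase 38 no earlier than position 3. That position is achievable by scheduling exactly those predecessors first.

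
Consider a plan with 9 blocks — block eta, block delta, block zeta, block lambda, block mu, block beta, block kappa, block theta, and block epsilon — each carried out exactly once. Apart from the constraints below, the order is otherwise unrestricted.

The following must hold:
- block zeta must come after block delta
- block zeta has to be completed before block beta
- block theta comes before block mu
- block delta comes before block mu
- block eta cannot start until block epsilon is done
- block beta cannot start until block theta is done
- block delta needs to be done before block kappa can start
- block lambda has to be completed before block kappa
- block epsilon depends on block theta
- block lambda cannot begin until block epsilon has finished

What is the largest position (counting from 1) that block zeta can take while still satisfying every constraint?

8

Following the constraints forward from block zeta, its only required successor is block beta.
With 1 mandatory successor out of 9 blocks total, the latest slot for block zeta is 9−1 = 8, and it's reachable by doing all non-successors before block zeta.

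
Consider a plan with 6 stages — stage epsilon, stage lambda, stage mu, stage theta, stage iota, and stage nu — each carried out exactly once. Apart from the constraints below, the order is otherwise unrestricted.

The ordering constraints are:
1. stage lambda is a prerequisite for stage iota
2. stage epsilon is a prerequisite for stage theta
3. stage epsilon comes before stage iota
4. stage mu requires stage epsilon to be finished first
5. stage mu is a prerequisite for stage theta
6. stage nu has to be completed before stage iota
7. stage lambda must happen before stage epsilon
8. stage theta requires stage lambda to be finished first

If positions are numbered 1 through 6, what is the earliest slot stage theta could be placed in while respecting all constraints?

4

Working backwards through the constraints from stage theta, its full set of required predecessors is stage epsilon, stage lambda, stage mu — 3 of them.
With 3 mandatory predecessors, the earliest stage theta can sit is position 3+1 = 4, and placing just those 3 first achieves it.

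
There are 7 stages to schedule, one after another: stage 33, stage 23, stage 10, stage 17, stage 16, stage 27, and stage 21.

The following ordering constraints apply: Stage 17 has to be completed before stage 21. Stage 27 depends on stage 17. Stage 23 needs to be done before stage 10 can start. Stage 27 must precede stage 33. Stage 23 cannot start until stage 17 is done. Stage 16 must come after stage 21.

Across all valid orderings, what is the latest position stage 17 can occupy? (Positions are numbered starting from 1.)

Every stage that must follow stage 17 has to come after it. Tracing all chains starting from stage 17, those stages are: stage 33, stage 23, stage 10, stage 16, stage 27, stage 21 — 6 in total.
With 6 mandatory successors out of 7 stages total, the latest slot for stage 17 is 7−6 = 1, and it's reachable by doing all non-successors before stage 17.

1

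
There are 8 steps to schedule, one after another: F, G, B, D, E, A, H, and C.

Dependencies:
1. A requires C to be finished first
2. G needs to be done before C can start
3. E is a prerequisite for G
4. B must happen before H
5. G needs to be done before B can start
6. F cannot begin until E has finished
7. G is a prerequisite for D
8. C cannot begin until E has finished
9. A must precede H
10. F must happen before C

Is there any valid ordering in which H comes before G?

No

Following G → B → H, G must precede H in every valid ordering.
Hence H can never be scheduled before G.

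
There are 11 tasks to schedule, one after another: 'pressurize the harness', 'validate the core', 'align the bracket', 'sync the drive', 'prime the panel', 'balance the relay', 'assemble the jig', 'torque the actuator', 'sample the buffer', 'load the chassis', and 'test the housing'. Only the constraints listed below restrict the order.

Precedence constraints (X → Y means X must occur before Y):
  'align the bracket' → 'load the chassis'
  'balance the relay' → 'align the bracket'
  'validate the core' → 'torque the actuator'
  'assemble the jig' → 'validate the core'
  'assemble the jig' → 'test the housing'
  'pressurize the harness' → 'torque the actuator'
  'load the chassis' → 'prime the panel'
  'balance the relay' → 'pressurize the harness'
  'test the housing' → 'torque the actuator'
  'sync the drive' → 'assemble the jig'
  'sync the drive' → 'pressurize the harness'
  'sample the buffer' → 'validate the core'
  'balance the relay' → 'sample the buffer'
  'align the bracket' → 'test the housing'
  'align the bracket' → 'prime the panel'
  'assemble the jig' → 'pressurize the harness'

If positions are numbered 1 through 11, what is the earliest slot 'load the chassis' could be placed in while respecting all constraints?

Working backwards through the constraints from 'load the chassis', its full set of required predecessors is 'align the bracket', 'balance the relay' — 2 of them.
So at minimum 2 tasks come before 'load the chassis', putting 'load the chassis' no earlier than position 3. That position is achievable by scheduling exactly those predecessors first.

3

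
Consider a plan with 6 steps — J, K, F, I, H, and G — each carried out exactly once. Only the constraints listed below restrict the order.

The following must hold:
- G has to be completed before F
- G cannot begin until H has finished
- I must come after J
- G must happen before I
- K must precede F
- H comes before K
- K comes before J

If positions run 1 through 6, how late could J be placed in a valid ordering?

The only step forced after J (directly or by a chain) is I.
With 1 mandatory successor out of 6 steps total, the latest slot for J is 6−1 = 5, and it's reachable by doing all non-successors before J.

5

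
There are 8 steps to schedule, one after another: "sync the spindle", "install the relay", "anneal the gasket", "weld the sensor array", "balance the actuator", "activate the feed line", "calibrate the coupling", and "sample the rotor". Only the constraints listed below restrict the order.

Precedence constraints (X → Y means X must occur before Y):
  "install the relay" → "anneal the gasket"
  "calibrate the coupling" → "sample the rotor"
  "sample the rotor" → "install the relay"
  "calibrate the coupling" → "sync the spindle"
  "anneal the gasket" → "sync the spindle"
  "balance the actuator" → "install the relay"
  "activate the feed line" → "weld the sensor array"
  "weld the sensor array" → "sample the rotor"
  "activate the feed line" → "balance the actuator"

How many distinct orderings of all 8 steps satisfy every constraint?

11

The steps with no prerequisites are "activate the feed line", "calibrate the coupling"; any of them can be placed first.
Counting all ways to extend the partial order to a total order gives 11.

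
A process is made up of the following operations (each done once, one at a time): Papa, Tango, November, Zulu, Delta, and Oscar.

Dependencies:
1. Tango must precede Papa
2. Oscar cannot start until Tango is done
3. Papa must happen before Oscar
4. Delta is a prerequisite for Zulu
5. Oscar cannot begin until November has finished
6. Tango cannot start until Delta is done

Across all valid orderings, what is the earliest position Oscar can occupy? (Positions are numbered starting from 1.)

Working backwards through the constraints from Oscar, its full set of required predecessors is Papa, Tango, November, Delta — 4 of them.
With 4 mandatory predecessors, the earliest Oscar can sit is position 4+1 = 5, and placing just those 4 first achieves it.

5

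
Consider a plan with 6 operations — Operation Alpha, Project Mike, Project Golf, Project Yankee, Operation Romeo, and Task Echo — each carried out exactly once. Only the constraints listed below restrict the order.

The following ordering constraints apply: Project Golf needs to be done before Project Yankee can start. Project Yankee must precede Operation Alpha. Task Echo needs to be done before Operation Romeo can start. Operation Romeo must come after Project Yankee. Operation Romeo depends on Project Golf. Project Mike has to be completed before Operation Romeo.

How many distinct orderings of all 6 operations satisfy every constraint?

32

The operations with no prerequisites are Project Mike, Project Golf, Task Echo; any of them can be placed first.
Systematically extending each partial ordering one operation at a time and counting, there are 32 complete orderings.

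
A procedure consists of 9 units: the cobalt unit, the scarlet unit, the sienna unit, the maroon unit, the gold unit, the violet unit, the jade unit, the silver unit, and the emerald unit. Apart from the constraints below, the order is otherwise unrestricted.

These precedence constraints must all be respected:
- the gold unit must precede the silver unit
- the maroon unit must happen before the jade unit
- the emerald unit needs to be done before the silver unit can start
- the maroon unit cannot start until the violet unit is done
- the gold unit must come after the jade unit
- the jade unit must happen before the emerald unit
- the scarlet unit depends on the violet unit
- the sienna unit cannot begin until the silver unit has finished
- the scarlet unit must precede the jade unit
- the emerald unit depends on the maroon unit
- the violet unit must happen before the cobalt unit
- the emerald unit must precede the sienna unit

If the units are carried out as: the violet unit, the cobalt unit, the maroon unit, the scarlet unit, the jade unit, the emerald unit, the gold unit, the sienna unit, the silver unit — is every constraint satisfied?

The sequence places the sienna unit ahead of the silver unit.
That contradicts the constraint that the silver unit must precede the sienna unit.

No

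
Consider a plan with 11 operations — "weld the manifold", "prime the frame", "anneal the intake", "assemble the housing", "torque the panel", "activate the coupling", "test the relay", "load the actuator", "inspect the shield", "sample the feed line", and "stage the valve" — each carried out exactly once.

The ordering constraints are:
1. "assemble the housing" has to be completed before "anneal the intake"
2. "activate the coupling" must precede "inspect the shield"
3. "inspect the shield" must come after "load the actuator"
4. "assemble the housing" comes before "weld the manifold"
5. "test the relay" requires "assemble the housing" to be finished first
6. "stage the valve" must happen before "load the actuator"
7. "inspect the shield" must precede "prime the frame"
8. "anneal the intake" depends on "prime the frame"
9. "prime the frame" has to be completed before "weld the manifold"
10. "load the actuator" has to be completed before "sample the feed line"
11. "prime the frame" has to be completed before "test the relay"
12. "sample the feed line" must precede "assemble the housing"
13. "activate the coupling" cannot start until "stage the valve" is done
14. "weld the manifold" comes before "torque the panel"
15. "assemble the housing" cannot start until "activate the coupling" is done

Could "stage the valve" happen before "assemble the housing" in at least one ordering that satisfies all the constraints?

Every valid ordering already has "stage the valve" before "assemble the housing" (the constraints require it), so in particular at least one does.

Yes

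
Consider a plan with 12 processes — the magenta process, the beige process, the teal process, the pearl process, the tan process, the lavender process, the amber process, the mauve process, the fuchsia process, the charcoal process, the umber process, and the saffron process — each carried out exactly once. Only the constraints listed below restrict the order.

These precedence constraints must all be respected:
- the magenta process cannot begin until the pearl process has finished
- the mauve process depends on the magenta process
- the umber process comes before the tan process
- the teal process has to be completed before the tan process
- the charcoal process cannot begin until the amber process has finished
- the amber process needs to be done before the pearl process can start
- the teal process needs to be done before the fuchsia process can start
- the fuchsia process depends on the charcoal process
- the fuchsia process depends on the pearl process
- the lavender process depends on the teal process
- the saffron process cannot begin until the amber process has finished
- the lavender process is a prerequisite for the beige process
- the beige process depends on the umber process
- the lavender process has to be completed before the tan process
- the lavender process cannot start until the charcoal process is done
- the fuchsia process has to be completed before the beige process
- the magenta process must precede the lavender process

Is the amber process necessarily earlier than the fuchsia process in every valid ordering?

Yes

There is a constraint chain the amber process → the charcoal process → the fuchsia process.
That forces the amber process before the fuchsia process in every valid schedule.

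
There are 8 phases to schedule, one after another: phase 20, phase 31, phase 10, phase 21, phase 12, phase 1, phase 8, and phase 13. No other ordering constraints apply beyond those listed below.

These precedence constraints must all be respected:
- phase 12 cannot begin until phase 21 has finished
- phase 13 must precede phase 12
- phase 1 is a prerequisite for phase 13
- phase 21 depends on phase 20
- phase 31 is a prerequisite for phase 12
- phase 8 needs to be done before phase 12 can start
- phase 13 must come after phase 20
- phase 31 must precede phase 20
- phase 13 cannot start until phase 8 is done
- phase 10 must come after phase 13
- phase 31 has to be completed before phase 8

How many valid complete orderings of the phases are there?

54

2 phases have no prerequisites (phase 31, phase 1), so any of them could come first.
Counting all ways to extend the partial order to a total order gives 54.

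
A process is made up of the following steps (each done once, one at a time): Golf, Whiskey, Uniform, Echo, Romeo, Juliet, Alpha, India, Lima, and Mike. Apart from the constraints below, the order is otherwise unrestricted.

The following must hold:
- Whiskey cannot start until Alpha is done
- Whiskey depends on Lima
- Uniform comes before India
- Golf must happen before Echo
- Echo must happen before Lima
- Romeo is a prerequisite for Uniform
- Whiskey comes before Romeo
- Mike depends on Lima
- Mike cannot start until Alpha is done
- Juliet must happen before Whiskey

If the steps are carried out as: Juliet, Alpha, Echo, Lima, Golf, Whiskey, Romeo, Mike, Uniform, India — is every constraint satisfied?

No

Here Golf comes after Echo.
But one of the constraints requires Golf before Echo, so this ordering violates it.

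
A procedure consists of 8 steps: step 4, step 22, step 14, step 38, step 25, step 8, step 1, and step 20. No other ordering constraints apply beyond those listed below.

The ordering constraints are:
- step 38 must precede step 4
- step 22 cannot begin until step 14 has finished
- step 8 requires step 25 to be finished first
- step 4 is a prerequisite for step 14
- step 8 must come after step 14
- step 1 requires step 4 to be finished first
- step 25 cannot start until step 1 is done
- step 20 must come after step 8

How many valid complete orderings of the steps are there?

Only step 38 has no prerequisites, so it must go first.
Enumerating by repeatedly choosing an available step (one whose prerequisites are all placed) gives 12 distinct complete orderings.

12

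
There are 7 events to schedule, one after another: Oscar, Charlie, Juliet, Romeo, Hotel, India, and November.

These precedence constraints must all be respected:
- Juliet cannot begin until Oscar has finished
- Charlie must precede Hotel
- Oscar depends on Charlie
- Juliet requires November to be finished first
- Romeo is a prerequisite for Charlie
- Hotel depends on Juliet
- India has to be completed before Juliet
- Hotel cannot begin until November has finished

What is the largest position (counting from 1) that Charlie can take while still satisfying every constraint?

Following every chain forward from Charlie, the events that must come later are Oscar, Juliet, Hotel — 3 of them.
With 3 mandatory successors out of 7 events total, the latest slot for Charlie is 7−3 = 4, and it's reachable by doing all non-successors before Charlie.

4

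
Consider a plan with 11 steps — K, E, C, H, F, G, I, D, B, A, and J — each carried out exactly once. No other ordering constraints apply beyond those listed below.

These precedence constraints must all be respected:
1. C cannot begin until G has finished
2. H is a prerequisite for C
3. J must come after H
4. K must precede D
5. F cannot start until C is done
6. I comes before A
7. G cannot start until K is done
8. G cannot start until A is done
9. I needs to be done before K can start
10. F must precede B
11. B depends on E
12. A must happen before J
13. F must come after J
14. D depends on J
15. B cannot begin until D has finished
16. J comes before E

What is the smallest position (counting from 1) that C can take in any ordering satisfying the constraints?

Every step that must precede C has to come before it. Tracing all chains that end at C, those steps are: K, H, G, I, A — 5 in total.
So at minimum 5 steps come before C, putting C no earlier than position 6. That position is achievable by scheduling exactly those predecessors first.

6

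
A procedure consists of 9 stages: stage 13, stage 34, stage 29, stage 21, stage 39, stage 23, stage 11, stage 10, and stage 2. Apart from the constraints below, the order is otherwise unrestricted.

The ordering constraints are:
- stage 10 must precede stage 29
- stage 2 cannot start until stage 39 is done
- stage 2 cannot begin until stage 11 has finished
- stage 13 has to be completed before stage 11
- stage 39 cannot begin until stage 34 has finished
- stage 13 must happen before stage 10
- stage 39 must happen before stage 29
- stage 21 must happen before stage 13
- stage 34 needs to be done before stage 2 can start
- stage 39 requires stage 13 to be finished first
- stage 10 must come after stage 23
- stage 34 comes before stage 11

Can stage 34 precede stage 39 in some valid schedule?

Yes

Every valid ordering already has stage 34 before stage 39 (the constraints require it), so in particular at least one does.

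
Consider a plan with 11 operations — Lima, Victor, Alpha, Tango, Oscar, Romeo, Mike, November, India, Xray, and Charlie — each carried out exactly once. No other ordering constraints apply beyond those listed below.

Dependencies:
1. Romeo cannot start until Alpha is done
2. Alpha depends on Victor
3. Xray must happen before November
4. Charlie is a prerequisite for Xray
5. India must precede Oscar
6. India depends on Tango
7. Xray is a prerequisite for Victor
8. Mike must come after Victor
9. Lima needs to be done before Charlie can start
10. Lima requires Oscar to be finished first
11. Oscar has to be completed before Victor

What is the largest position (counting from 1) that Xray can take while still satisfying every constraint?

6

Following every chain forward from Xray, the operations that must come later are Victor, Alpha, Romeo, Mike, November — 5 of them.
With 5 mandatory successors out of 11 operations total, the latest slot for Xray is 11−5 = 6, and it's reachable by doing all non-successors before Xray.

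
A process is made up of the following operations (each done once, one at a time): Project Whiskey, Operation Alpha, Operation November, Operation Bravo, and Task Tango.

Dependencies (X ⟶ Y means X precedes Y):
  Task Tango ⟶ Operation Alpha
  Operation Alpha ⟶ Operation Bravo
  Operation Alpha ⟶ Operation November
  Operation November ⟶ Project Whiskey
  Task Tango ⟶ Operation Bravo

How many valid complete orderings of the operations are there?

Only Task Tango has no prerequisites, so it must go first.
Systematically extending each partial ordering one operation at a time and counting, there are 3 complete orderings.

3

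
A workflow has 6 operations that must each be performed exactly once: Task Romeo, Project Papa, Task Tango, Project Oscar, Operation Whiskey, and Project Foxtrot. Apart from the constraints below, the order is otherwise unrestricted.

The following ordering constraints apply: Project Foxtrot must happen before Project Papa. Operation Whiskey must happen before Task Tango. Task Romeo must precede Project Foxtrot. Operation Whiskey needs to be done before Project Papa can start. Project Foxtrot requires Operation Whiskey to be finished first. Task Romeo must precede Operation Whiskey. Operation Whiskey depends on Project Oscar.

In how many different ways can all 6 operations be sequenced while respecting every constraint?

6

The operations with no prerequisites are Task Romeo, Project Oscar; any of them can be placed first.
Counting all ways to extend the partial order to a total order gives 6.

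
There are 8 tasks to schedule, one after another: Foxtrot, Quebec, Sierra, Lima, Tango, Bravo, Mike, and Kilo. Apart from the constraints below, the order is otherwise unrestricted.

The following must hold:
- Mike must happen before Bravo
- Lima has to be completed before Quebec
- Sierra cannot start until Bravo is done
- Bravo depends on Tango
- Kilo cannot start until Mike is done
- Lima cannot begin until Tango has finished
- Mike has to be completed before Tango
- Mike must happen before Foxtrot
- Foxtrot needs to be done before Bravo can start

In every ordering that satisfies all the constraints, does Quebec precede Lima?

No

In fact the dependencies run the other way: Lima → Quebec.
So Quebec does not have to come before Lima — it cannot.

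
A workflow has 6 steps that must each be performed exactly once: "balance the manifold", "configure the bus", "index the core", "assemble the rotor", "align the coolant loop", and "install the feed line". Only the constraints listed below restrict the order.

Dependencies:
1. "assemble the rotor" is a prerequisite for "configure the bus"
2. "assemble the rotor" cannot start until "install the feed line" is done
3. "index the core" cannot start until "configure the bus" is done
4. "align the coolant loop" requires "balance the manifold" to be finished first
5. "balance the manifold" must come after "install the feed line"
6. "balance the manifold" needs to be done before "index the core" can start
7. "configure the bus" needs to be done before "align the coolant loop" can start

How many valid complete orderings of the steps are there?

6

"install the feed line" is the only step with nothing required before it, so every ordering starts there.
Enumerating by repeatedly choosing an available step (one whose prerequisites are all placed) gives 6 distinct complete orderings.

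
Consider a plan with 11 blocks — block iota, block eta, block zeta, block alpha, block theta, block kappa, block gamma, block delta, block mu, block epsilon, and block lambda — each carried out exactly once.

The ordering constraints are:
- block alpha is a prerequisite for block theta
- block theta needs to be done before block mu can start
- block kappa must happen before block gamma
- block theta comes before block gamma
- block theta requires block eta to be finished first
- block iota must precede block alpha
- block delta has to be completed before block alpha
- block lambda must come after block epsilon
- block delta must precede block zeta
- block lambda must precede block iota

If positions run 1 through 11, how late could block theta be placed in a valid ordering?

9

Following every chain forward from block theta, the blocks that must come later are block gamma, block mu — 2 of them.
So at least 2 blocks follow block theta, putting block theta no later than position 9. That position is achievable by scheduling everything else first.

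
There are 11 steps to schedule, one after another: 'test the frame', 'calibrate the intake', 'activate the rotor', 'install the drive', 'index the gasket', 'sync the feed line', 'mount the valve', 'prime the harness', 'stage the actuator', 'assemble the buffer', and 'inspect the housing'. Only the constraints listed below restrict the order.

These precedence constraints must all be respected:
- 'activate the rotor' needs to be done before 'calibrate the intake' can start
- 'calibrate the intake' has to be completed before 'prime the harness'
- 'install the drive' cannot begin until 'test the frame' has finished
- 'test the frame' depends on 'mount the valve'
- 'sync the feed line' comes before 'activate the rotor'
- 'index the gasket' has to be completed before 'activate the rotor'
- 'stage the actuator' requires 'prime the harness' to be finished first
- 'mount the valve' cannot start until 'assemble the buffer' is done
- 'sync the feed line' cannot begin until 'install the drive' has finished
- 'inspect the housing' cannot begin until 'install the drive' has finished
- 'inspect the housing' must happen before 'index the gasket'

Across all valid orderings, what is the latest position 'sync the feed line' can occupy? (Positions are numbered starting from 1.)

The steps that are forced after 'sync the feed line', directly or by a chain of constraints, are 'calibrate the intake', 'activate the rotor', 'prime the harness', 'stage the actuator'. That's 4 steps.
So at least 4 steps follow 'sync the feed line', putting 'sync the feed line' no later than position 7. That position is achievable by scheduling everything else first.

7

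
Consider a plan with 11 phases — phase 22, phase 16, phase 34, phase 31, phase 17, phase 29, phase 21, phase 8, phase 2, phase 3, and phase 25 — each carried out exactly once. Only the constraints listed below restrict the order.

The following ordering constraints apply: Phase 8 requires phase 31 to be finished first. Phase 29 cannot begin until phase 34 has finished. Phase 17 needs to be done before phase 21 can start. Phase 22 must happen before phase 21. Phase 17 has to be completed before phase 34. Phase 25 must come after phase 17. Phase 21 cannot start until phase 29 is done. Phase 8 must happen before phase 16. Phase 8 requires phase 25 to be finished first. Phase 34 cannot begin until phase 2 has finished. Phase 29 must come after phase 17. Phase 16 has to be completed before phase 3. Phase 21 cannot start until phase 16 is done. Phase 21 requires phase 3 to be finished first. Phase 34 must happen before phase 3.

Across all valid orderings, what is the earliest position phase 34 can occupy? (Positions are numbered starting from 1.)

3

Every phase that must precede phase 34 has to come before it. Tracing all chains that end at phase 34, those phases are: phase 17, phase 2 — 2 in total.
With 2 mandatory predecessors, the earliest phase 34 can sit is position 2+1 = 3, and placing just those 2 first achieves it.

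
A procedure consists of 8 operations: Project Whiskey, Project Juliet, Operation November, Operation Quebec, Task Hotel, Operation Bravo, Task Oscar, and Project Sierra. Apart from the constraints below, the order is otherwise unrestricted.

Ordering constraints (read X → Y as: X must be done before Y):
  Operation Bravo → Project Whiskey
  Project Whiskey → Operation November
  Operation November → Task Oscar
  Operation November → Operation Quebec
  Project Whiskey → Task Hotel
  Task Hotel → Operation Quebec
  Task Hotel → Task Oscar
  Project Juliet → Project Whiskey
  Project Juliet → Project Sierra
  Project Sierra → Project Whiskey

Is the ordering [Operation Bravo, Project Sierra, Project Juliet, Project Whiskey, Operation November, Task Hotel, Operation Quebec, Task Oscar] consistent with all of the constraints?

In the proposed order, Project Sierra appears before Project Juliet.
That contradicts the constraint that Project Juliet must precede Project Sierra.

No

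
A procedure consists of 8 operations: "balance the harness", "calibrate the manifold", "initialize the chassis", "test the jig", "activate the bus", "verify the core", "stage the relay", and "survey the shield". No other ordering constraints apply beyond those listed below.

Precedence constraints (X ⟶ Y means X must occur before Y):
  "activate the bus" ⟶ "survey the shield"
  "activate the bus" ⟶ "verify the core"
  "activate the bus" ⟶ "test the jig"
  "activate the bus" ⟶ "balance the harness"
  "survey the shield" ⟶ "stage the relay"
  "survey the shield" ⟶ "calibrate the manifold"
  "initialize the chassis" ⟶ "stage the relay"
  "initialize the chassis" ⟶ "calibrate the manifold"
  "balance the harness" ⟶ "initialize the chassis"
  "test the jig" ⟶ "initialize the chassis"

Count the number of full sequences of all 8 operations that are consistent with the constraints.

112

Only "activate the bus" has no prerequisites, so it must go first.
Counting all ways to extend the partial order to a total order gives 112.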